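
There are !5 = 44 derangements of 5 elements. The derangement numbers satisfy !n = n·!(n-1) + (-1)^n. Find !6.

!6 = 6·44 + 1 = 265.

265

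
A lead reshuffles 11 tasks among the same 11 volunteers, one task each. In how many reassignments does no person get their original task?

!11 = 11! · Σ_{k=0}^{11} (-1)^k/k!
= 11! - 11!/1! + 11!/2! - 11!/3! + 11!/4! - 11!/5! + 11!/6! - 11!/7! + 11!/8! - 11!/9! + 11!/10! - 11!/11!
= 39916800 - 39916800 + 19958400 - 6652800 + 1663200 - 332640 + 55440 - 7920 + 990 - 110 + 11 - 1
= 14684570

14684570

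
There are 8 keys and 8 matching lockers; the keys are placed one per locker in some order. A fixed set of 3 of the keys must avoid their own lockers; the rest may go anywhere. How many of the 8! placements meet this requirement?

27240

Inclusion-exclusion on the 3 forbidden self-matches:
Σ_{j=0}^{3} (-1)^j C(3,j)(8-j)!
= C(3,0)·8! - C(3,1)·7! + C(3,2)·6! - C(3,3)·5!
= 40320 - 15120 + 2160 - 120
= 27240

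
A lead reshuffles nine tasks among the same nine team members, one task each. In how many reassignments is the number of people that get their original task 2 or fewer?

# with exactly i fixed is C(9,i)·!(9-i); sum over i=0..2:
  i=0: C(9,0)·!9 = 1·133496 = 133496
  i=1: C(9,1)·!8 = 9·14833 = 133497
  i=2: C(9,2)·!7 = 36·1854 = 66744
Total = 333737.

333737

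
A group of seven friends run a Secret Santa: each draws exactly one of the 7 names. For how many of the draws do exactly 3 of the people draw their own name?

315

Choose which 3 of the 7 are fixed: C(7,3) = 35.
The remaining 4 must be deranged: !4 = 9.
Total: 35 × 9 = 315.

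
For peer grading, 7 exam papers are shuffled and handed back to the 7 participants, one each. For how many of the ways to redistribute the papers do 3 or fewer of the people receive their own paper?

4948

Sum C(7,i)·!(7-i) for i = 0..3:
  i=0: C(7,0)·!7 = 1·1854 = 1854
  i=1: C(7,1)·!6 = 7·265 = 1855
  i=2: C(7,2)·!5 = 21·44 = 924
  i=3: C(7,3)·!4 = 35·9 = 315
Total = 4948.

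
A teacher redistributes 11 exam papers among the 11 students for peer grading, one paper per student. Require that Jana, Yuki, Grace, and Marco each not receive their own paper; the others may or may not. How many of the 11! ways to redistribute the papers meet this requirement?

Inclusion-exclusion on the 4 forbidden self-matches:
Σ_{j=0}^{4} (-1)^j C(4,j)(11-j)!
= C(4,0)·11! - C(4,1)·10! + C(4,2)·9! - C(4,3)·8! + C(4,4)·7!
= 39916800 - 14515200 + 2177280 - 161280 + 5040
= 27422640

27422640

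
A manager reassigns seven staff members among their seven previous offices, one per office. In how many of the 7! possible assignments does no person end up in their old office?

By inclusion-exclusion, !7 = Σ (-1)^k · 7!/k! for k=0..7
= 7! - 7!/1! + 7!/2! - 7!/3! + 7!/4! - 7!/5! + 7!/6! - 7!/7!
= 5040 - 5040 + 2520 - 840 + 210 - 42 + 7 - 1
= 1854

1854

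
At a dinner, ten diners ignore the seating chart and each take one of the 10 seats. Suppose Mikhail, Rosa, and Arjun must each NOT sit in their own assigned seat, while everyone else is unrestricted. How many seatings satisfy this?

2656080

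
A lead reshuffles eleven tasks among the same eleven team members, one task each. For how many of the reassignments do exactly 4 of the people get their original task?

Pick the 4 fixed positions: C(11,4) = 330 ways.
The remaining 7 must be deranged: !7 = 1854.
Total: 330 × 1854 = 611820.

611820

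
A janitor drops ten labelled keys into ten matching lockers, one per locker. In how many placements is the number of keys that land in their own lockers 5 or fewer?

# with exactly i fixed is C(10,i)·!(10-i); sum over i=0..5:
  i=0: C(10,0)·!10 = 1·1334961 = 1334961
  i=1: C(10,1)·!9 = 10·133496 = 1334960
  i=2: C(10,2)·!8 = 45·14833 = 667485
  i=3: C(10,3)·!7 = 120·1854 = 222480
  i=4: C(10,4)·!6 = 210·265 = 55650
  i=5: C(10,5)·!5 = 252·44 = 11088
Total = 3626624.

3626624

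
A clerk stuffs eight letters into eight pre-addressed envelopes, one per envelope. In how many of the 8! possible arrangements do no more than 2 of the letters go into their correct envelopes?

37085

# with exactly i fixed is C(8,i)·!(8-i); sum over i=0..2:
  i=0: C(8,0)·!8 = 1·14833 = 14833
  i=1: C(8,1)·!7 = 8·1854 = 14832
  i=2: C(8,2)·!6 = 28·265 = 7420
Total = 37085.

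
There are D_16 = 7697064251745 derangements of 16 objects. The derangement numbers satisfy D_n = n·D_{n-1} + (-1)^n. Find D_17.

130850092279664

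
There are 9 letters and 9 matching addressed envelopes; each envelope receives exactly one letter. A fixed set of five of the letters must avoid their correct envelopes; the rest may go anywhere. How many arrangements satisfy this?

205056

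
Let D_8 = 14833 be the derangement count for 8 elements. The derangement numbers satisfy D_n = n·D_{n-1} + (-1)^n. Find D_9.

133496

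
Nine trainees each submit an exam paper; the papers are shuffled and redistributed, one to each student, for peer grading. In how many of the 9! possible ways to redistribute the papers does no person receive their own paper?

133496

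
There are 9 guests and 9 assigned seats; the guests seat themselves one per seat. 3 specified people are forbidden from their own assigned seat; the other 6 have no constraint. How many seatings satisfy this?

256320

Inclusion-exclusion on the 3 forbidden self-matches:
Σ_{j=0}^{3} (-1)^j C(3,j)(9-j)!
= C(3,0)·9! - C(3,1)·8! + C(3,2)·7! - C(3,3)·6!
= 362880 - 120960 + 15120 - 720
= 256320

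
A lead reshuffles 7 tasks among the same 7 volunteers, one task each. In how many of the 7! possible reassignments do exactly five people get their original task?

21

Pick the 5 fixed positions: C(7,5) = 21 ways.
The other 2 form a derangement: !2 = 1.
Total: 21 × 1 = 21.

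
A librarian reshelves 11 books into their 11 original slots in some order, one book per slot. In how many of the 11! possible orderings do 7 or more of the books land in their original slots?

# with exactly i fixed is C(11,i)·!(11-i); sum over i=7..11:
  i=7: C(11,7)·!4 = 330·9 = 2970
  i=8: C(11,8)·!3 = 165·2 = 330
  i=9: C(11,9)·!2 = 55·1 = 55
  i=10: C(11,10)·!1 = 11·0 = 0
  i=11: C(11,11)·!0 = 1·1 = 1
Total = 3356.

3356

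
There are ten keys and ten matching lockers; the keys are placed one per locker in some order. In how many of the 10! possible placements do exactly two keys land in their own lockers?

Pick the 2 fixed positions: C(10,2) = 45 ways.
The other 8 form a derangement: !8 = 14833.
Total: 45 × 14833 = 667485.

667485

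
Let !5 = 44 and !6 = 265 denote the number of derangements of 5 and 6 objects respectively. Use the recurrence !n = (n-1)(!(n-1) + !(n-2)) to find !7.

1854

!7 = (7-1)·(!6 + !5) = 6·(265 + 44) = 6·309 = 1854.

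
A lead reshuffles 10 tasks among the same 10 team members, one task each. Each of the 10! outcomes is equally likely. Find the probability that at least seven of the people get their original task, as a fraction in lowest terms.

143/1814400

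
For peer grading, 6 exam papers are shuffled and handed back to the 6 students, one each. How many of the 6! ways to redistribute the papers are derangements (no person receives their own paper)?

265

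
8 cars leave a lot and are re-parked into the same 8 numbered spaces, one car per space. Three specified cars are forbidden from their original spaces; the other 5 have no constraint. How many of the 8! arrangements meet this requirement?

27240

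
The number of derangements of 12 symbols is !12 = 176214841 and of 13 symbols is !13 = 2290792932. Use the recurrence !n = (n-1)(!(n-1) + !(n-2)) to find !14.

!14 = (14-1)·(!13 + !12) = 13·(2290792932 + 176214841) = 13·2467007773 = 32071101049.

32071101049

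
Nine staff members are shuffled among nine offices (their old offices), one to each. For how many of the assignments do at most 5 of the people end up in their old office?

Sum C(9,i)·!(9-i) for i = 0..5:
  i=0: C(9,0)·!9 = 1·133496 = 133496
  i=1: C(9,1)·!8 = 9·14833 = 133497
  i=2: C(9,2)·!7 = 36·1854 = 66744
  i=3: C(9,3)·!6 = 84·265 = 22260
  i=4: C(9,4)·!5 = 126·44 = 5544
  i=5: C(9,5)·!4 = 126·9 = 1134
Total = 362675.

362675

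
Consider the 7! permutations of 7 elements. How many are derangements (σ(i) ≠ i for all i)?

1854

The number of derangements of 7 is !7 = Σ_{k=0}^{7} (-1)^k·7!/k!
= 7! - 7!/1! + 7!/2! - 7!/3! + 7!/4! - 7!/5! + 7!/6! - 7!/7!
= 5040 - 5040 + 2520 - 840 + 210 - 42 + 7 - 1
= 1854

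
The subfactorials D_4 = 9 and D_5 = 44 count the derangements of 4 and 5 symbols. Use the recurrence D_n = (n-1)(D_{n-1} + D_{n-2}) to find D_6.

D_6 = (6-1)·(D_5 + D_4) = 5·(44 + 9) = 5·53 = 265.

265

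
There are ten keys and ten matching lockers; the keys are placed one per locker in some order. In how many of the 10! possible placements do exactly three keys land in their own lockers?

222480

Choose which 3 of the 10 are fixed: C(10,3) = 120.
The other 7 form a derangement: !7 = 1854.
Total: 120 × 1854 = 222480.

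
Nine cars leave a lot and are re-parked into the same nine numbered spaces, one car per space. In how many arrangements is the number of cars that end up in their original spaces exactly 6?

168

Pick the 6 fixed positions: C(9,6) = 84 ways.
The remaining 3 must be deranged: !3 = 2.
Total: 84 × 2 = 168.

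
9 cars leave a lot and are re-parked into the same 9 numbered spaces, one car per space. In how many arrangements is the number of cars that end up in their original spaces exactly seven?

Pick the 7 fixed positions: C(9,7) = 36 ways.
The remaining 2 must be deranged: !2 = 1.
Total: 36 × 1 = 36.

36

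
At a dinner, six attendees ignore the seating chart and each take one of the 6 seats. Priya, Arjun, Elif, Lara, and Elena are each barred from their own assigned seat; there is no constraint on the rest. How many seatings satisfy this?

309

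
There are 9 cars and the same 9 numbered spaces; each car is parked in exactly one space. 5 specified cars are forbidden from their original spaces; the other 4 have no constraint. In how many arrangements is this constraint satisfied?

205056

Inclusion-exclusion on the 5 forbidden self-matches:
Σ_{j=0}^{5} (-1)^j C(5,j)(9-j)!
= C(5,0)·9! - C(5,1)·8! + C(5,2)·7! - C(5,3)·6! + C(5,4)·5! - C(5,5)·4!
= 362880 - 201600 + 50400 - 7200 + 600 - 24
= 205056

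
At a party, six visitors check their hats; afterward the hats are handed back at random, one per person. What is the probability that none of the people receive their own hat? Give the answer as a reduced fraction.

53/144

Favorable outcomes: !6 = 265.
Total outcomes: 6! = 720.
Probability = 265/720 = 53/144.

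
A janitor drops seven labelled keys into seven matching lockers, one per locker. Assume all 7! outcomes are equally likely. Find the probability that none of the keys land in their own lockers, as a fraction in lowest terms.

103/280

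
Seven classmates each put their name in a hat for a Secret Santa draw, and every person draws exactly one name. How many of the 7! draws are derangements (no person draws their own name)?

!7 is the nearest integer to 7!/e.
7! = 5040, and 5040/e ≈ 1854.11, so !7 = 1854.

1854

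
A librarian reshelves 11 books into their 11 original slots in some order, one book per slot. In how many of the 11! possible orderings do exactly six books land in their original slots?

20328

Choose which 6 of the 11 are fixed: C(11,6) = 462.
The other 5 form a derangement: !5 = 44.
Total: 462 × 44 = 20328.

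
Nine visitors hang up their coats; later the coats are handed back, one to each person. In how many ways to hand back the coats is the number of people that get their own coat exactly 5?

Choose which 5 of the 9 are fixed: C(9,5) = 126.
The other 4 form a derangement: !4 = 9.
Total: 126 × 9 = 1134.

1134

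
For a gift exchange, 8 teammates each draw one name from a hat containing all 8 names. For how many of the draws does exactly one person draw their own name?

14832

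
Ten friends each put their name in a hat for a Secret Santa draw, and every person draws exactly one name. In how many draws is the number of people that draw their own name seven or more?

286

Sum C(10,i)·!(10-i) for i = 7..10:
  i=7: C(10,7)·!3 = 120·2 = 240
  i=8: C(10,8)·!2 = 45·1 = 45
  i=9: C(10,9)·!1 = 10·0 = 0
  i=10: C(10,10)·!0 = 1·1 = 1
Total = 286.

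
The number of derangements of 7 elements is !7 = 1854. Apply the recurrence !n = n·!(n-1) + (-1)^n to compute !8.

!8 = 8·1854 + 1 = 14833.

14833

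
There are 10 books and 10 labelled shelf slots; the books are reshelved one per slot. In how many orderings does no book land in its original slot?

1334961

The subfactorial !10 = [10!/e] (nearest integer).
10! = 3628800, and 3628800/e ≈ 1334960.92, so !10 = 1334961.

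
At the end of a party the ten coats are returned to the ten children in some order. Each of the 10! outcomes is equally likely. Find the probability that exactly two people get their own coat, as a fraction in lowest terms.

2119/11520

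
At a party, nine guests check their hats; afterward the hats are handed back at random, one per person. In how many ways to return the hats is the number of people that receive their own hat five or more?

1339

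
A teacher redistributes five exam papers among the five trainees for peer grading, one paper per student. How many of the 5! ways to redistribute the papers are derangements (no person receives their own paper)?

The number of derangements of 5 is !5 = Σ_{k=0}^{5} (-1)^k·5!/k!
= 5! - 5!/1! + 5!/2! - 5!/3! + 5!/4! - 5!/5!
= 120 - 120 + 60 - 20 + 5 - 1
= 44

44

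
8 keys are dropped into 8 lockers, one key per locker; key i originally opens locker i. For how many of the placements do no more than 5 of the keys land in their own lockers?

40291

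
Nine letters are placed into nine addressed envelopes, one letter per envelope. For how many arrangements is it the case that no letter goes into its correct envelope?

The number of derangements of 9 is !9 = Σ_{k=0}^{9} (-1)^k·9!/k!
= 9! - 9!/1! + 9!/2! - 9!/3! + 9!/4! - 9!/5! + 9!/6! - 9!/7! + 9!/8! - 9!/9!
= 362880 - 362880 + 181440 - 60480 + 15120 - 3024 + 504 - 72 + 9 - 1
= 133496

133496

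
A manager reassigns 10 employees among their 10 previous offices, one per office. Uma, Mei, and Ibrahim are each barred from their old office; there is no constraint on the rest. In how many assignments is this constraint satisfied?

2656080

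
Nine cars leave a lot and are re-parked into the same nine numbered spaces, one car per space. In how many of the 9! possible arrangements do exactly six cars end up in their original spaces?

168

Choose which 6 of the 9 are fixed: C(9,6) = 84.
The remaining 3 must be deranged: !3 = 2.
Total: 84 × 2 = 168.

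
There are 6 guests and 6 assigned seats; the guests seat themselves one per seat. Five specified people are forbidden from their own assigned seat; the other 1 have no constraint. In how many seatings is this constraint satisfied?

309

Let A_j be the event that the j-th constrained one is fixed. By inclusion-exclusion over the 5 events:
Σ_{j=0}^{5} (-1)^j C(5,j)(6-j)!
= C(5,0)·6! - C(5,1)·5! + C(5,2)·4! - C(5,3)·3! + C(5,4)·2! - C(5,5)·1!
= 720 - 600 + 240 - 60 + 10 - 1
= 309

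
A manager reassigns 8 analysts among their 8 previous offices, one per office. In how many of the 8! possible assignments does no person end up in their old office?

The number of derangements of 8 is !8 = Σ_{k=0}^{8} (-1)^k·8!/k!
= 8! - 8!/1! + 8!/2! - 8!/3! + 8!/4! - 8!/5! + 8!/6! - 8!/7! + 8!/8!
= 40320 - 40320 + 20160 - 6720 + 1680 - 336 + 56 - 8 + 1
= 14833

14833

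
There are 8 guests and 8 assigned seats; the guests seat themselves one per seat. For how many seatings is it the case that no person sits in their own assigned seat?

!8 = 8! · Σ_{k=0}^{8} (-1)^k/k!
= 8! - 8!/1! + 8!/2! - 8!/3! + 8!/4! - 8!/5! + 8!/6! - 8!/7! + 8!/8!
= 40320 - 40320 + 20160 - 6720 + 1680 - 336 + 56 - 8 + 1
= 14833

14833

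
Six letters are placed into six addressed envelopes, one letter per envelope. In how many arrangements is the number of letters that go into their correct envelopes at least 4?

16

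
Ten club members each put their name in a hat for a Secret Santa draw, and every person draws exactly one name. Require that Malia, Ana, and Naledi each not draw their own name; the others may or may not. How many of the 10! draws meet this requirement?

2656080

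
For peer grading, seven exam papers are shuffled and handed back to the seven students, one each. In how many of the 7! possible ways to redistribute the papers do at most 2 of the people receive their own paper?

4633

# with exactly i fixed is C(7,i)·!(7-i); sum over i=0..2:
  i=0: C(7,0)·!7 = 1·1854 = 1854
  i=1: C(7,1)·!6 = 7·265 = 1855
  i=2: C(7,2)·!5 = 21·44 = 924
Total = 4633.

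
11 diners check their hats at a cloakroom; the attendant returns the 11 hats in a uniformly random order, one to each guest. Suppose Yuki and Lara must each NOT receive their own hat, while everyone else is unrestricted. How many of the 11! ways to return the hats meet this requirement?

33022080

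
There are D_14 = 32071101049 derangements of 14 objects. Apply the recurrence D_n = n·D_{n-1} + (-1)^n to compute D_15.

481066515734

D_15 = 15·32071101049 - 1 = 481066515734.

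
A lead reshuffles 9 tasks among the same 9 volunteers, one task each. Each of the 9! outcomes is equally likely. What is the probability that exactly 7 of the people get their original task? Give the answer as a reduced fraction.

Favorable outcomes: C(9,7)·!2 = 36·1 = 36.
Total outcomes: 9! = 362880.
Probability = 36/362880 = 1/10080.

1/10080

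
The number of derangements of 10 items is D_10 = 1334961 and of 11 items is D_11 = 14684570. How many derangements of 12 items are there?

176214841

D_12 = (12-1)·(D_11 + D_10) = 11·(14684570 + 1334961) = 11·16019531 = 176214841.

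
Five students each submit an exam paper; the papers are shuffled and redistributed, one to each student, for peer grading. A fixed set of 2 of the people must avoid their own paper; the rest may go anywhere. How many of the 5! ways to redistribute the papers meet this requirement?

Let A_j be the event that the j-th constrained one is fixed. By inclusion-exclusion over the 2 events:
Σ_{j=0}^{2} (-1)^j C(2,j)(5-j)!
= C(2,0)·5! - C(2,1)·4! + C(2,2)·3!
= 120 - 48 + 6
= 78

78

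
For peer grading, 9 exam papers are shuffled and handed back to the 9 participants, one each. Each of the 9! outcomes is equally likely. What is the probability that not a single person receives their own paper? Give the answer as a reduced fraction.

16687/45360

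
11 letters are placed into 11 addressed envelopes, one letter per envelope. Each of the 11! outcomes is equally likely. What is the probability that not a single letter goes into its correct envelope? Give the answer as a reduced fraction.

Favorable outcomes: !11 = 14684570.
Total outcomes: 11! = 39916800.
Probability = 14684570/39916800 = 1468457/3991680.

1468457/3991680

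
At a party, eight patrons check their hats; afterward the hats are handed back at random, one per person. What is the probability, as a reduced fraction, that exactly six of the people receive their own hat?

Favorable outcomes: C(8,6)·!2 = 28·1 = 28.
Total outcomes: 8! = 40320.
Probability = 28/40320 = 1/1440.

1/1440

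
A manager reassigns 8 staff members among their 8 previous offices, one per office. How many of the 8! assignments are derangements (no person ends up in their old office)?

14833

!8 is the nearest integer to 8!/e.
8! = 40320, and 40320/e ≈ 14832.90, so !8 = 14833.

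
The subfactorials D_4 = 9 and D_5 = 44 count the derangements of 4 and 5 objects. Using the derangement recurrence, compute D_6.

D_6 = (6-1)·(D_5 + D_4) = 5·(44 + 9) = 5·53 = 265.

265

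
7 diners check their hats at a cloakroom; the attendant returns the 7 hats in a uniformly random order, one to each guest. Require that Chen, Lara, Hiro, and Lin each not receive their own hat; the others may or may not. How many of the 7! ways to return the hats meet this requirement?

2790

Inclusion-exclusion on the 4 forbidden self-matches:
Σ_{j=0}^{4} (-1)^j C(4,j)(7-j)!
= C(4,0)·7! - C(4,1)·6! + C(4,2)·5! - C(4,3)·4! + C(4,4)·3!
= 5040 - 2880 + 720 - 96 + 6
= 2790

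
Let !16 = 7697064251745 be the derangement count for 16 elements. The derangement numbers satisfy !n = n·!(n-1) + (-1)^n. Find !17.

130850092279664

!17 = 17·7697064251745 - 1 = 130850092279664.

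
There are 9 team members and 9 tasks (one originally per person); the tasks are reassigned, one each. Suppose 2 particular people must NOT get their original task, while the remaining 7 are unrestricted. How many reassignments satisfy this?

287280

Inclusion-exclusion on the 2 forbidden self-matches:
Σ_{j=0}^{2} (-1)^j C(2,j)(9-j)!
= C(2,0)·9! - C(2,1)·8! + C(2,2)·7!
= 362880 - 80640 + 5040
= 287280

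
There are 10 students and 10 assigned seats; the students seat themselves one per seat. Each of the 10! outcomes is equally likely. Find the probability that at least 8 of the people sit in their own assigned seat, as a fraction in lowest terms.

23/1814400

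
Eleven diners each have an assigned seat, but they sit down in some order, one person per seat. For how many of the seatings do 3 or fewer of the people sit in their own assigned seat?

39158866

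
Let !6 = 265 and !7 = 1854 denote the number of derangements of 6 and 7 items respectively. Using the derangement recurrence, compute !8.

14833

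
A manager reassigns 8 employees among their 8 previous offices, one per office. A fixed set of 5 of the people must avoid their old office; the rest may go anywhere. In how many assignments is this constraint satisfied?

Inclusion-exclusion on the 5 forbidden self-matches:
Σ_{j=0}^{5} (-1)^j C(5,j)(8-j)!
= C(5,0)·8! - C(5,1)·7! + C(5,2)·6! - C(5,3)·5! + C(5,4)·4! - C(5,5)·3!
= 40320 - 25200 + 7200 - 1200 + 120 - 6
= 21234

21234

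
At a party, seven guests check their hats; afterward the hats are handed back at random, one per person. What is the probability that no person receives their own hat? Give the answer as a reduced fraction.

Favorable outcomes: !7 = 1854.
Total outcomes: 7! = 5040.
Probability = 1854/5040 = 103/280.

103/280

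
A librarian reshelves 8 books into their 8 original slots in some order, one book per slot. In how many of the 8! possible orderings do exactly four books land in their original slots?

630

Pick the 4 fixed positions: C(8,4) = 70 ways.
The other 4 form a derangement: !4 = 9.
Total: 70 × 9 = 630.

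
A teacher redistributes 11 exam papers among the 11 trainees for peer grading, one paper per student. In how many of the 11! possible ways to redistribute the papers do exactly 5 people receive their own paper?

122430

Choose which 5 of the 11 are fixed: C(11,5) = 462.
The remaining 6 must be deranged: !6 = 265.
Total: 462 × 265 = 122430.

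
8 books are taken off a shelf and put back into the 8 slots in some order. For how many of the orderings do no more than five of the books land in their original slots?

# with exactly i fixed is C(8,i)·!(8-i); sum over i=0..5:
  i=0: C(8,0)·!8 = 1·14833 = 14833
  i=1: C(8,1)·!7 = 8·1854 = 14832
  i=2: C(8,2)·!6 = 28·265 = 7420
  i=3: C(8,3)·!5 = 56·44 = 2464
  i=4: C(8,4)·!4 = 70·9 = 630
  i=5: C(8,5)·!3 = 56·2 = 112
Total = 40291.

40291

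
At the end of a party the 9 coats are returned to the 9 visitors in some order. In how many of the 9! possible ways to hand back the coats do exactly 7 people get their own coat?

36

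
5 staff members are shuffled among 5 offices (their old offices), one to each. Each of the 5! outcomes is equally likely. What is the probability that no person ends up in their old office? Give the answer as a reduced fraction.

Favorable outcomes: !5 = 44.
Total outcomes: 5! = 120.
Probability = 44/120 = 11/30.

11/30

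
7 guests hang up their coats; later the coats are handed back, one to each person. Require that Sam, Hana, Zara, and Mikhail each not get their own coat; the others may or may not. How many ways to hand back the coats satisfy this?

2790

Let A_j be the event that the j-th constrained one is fixed. By inclusion-exclusion over the 4 events:
Σ_{j=0}^{4} (-1)^j C(4,j)(7-j)!
= C(4,0)·7! - C(4,1)·6! + C(4,2)·5! - C(4,3)·4! + C(4,4)·3!
= 5040 - 2880 + 720 - 96 + 6
= 2790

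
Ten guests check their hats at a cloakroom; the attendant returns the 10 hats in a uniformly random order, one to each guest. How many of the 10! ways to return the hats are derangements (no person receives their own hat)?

1334961

The subfactorial !10 = [10!/e] (nearest integer).
10! = 3628800, and 3628800/e ≈ 1334960.92, so !10 = 1334961.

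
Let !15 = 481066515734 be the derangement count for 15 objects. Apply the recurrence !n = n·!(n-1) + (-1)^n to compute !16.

!16 = 16·481066515734 + 1 = 7697064251745.

7697064251745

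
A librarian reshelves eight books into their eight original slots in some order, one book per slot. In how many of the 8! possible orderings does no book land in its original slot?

Use !n = n·!(n-1) + (-1)^n.
!8 = 8·1854 + 1 = 14833

14833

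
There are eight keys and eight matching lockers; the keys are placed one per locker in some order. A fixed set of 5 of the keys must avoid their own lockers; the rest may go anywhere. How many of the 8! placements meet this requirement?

Inclusion-exclusion on the 5 forbidden self-matches:
Σ_{j=0}^{5} (-1)^j C(5,j)(8-j)!
= C(5,0)·8! - C(5,1)·7! + C(5,2)·6! - C(5,3)·5! + C(5,4)·4! - C(5,5)·3!
= 40320 - 25200 + 7200 - 1200 + 120 - 6
= 21234

21234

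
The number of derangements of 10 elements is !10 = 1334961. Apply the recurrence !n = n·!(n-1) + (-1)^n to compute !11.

14684570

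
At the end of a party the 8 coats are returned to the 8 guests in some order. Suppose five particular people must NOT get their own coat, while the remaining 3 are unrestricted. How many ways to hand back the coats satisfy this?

Let A_j be the event that the j-th constrained one is fixed. By inclusion-exclusion over the 5 events:
Σ_{j=0}^{5} (-1)^j C(5,j)(8-j)!
= C(5,0)·8! - C(5,1)·7! + C(5,2)·6! - C(5,3)·5! + C(5,4)·4! - C(5,5)·3!
= 40320 - 25200 + 7200 - 1200 + 120 - 6
= 21234

21234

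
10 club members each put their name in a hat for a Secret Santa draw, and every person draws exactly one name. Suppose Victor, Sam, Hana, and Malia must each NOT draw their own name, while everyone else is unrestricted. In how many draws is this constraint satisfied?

2399760

Inclusion-exclusion on the 4 forbidden self-matches:
Σ_{j=0}^{4} (-1)^j C(4,j)(10-j)!
= C(4,0)·10! - C(4,1)·9! + C(4,2)·8! - C(4,3)·7! + C(4,4)·6!
= 3628800 - 1451520 + 241920 - 20160 + 720
= 2399760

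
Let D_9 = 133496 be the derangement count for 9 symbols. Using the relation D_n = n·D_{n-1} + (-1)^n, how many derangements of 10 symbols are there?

D_10 = 10·133496 + 1 = 1334961.

1334961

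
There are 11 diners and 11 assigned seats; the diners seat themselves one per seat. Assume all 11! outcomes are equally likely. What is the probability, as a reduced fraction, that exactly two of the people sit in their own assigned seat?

Favorable outcomes: C(11,2)·!9 = 55·133496 = 7342280.
Total outcomes: 11! = 39916800.
Probability = 7342280/39916800 = 16687/90720.

16687/90720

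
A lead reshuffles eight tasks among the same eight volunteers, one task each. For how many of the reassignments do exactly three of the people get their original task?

2464

Choose which 3 of the 8 are fixed: C(8,3) = 56.
The remaining 5 must be deranged: !5 = 44.
Total: 56 × 44 = 2464.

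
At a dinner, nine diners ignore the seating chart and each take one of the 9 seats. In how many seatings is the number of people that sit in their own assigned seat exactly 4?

5544

Pick the 4 fixed positions: C(9,4) = 126 ways.
The remaining 5 must be deranged: !5 = 44.
Total: 126 × 44 = 5544.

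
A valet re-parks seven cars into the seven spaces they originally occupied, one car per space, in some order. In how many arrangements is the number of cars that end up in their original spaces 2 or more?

1331

# with exactly i fixed is C(7,i)·!(7-i); sum over i=2..7:
  i=2: C(7,2)·!5 = 21·44 = 924
  i=3: C(7,3)·!4 = 35·9 = 315
  i=4: C(7,4)·!3 = 35·2 = 70
  i=5: C(7,5)·!2 = 21·1 = 21
  i=6: C(7,6)·!1 = 7·0 = 0
  i=7: C(7,7)·!0 = 1·1 = 1
Total = 1331.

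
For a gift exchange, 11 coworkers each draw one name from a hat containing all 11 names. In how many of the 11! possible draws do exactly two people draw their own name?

Choose which 2 of the 11 are fixed: C(11,2) = 55.
The remaining 9 must be deranged: !9 = 133496.
Total: 55 × 133496 = 7342280.

7342280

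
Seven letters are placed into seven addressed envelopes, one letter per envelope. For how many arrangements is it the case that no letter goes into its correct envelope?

By inclusion-exclusion, !7 = Σ (-1)^k · 7!/k! for k=0..7
= 7! - 7!/1! + 7!/2! - 7!/3! + 7!/4! - 7!/5! + 7!/6! - 7!/7!
= 5040 - 5040 + 2520 - 840 + 210 - 42 + 7 - 1
= 1854

1854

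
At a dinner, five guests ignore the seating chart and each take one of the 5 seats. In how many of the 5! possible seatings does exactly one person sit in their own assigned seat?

Pick the single fixed position: C(5,1) = 5 ways.
The other 4 form a derangement: !4 = 9.
Total: 5 × 9 = 45.

45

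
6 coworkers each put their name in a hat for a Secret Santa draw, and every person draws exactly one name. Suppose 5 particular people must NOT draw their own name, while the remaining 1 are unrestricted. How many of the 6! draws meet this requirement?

309

Inclusion-exclusion on the 5 forbidden self-matches:
Σ_{j=0}^{5} (-1)^j C(5,j)(6-j)!
= C(5,0)·6! - C(5,1)·5! + C(5,2)·4! - C(5,3)·3! + C(5,4)·2! - C(5,5)·1!
= 720 - 600 + 240 - 60 + 10 - 1
= 309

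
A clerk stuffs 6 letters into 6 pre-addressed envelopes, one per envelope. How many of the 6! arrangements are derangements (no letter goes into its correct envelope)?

265

!6 = 6! · Σ_{k=0}^{6} (-1)^k/k!
= 6! - 6!/1! + 6!/2! - 6!/3! + 6!/4! - 6!/5! + 6!/6!
= 720 - 720 + 360 - 120 + 30 - 6 + 1
= 265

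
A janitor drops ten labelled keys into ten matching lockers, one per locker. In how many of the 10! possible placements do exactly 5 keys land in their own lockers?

Choose which 5 of the 10 are fixed: C(10,5) = 252.
The remaining 5 must be deranged: !5 = 44.
Total: 252 × 44 = 11088.

11088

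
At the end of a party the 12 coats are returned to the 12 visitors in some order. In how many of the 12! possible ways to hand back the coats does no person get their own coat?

By inclusion-exclusion, !12 = Σ (-1)^k · 12!/k! for k=0..12
= 12! - 12!/1! + 12!/2! - 12!/3! + 12!/4! - 12!/5! + 12!/6! - 12!/7! + 12!/8! - 12!/9! + 12!/10! - 12!/11! + 12!/12!
= 479001600 - 479001600 + 239500800 - 79833600 + 19958400 - 3991680 + 665280 - 95040 + 11880 - 1320 + 132 - 12 + 1
= 176214841

176214841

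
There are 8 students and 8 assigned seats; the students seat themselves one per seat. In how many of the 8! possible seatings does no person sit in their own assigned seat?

14833

The number of derangements of 8 is !8 = Σ_{k=0}^{8} (-1)^k·8!/k!
= 8! - 8!/1! + 8!/2! - 8!/3! + 8!/4! - 8!/5! + 8!/6! - 8!/7! + 8!/8!
= 40320 - 40320 + 20160 - 6720 + 1680 - 336 + 56 - 8 + 1
= 14833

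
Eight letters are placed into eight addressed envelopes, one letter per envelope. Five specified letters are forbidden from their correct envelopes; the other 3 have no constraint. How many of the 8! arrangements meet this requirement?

21234

Let A_j be the event that the j-th constrained one is fixed. By inclusion-exclusion over the 5 events:
Σ_{j=0}^{5} (-1)^j C(5,j)(8-j)!
= C(5,0)·8! - C(5,1)·7! + C(5,2)·6! - C(5,3)·5! + C(5,4)·4! - C(5,5)·3!
= 40320 - 25200 + 7200 - 1200 + 120 - 6
= 21234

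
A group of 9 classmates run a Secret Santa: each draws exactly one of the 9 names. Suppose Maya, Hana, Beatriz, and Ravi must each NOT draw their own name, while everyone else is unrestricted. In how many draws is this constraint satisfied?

229080

Inclusion-exclusion on the 4 forbidden self-matches:
Σ_{j=0}^{4} (-1)^j C(4,j)(9-j)!
= C(4,0)·9! - C(4,1)·8! + C(4,2)·7! - C(4,3)·6! + C(4,4)·5!
= 362880 - 161280 + 30240 - 2880 + 120
= 229080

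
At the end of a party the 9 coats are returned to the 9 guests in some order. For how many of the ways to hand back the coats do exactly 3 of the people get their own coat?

Choose which 3 of the 9 are fixed: C(9,3) = 84.
The other 6 form a derangement: !6 = 265.
Total: 84 × 265 = 22260.

22260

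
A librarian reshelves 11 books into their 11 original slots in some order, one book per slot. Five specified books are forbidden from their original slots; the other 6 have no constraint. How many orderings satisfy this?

Inclusion-exclusion on the 5 forbidden self-matches:
Σ_{j=0}^{5} (-1)^j C(5,j)(11-j)!
= C(5,0)·11! - C(5,1)·10! + C(5,2)·9! - C(5,3)·8! + C(5,4)·7! - C(5,5)·6!
= 39916800 - 18144000 + 3628800 - 403200 + 25200 - 720
= 25022880

25022880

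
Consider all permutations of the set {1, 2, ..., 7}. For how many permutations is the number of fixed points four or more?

92

Sum C(7,i)·!(7-i) for i = 4..7:
  i=4: C(7,4)·!3 = 35·2 = 70
  i=5: C(7,5)·!2 = 21·1 = 21
  i=6: C(7,6)·!1 = 7·0 = 0
  i=7: C(7,7)·!0 = 1·1 = 1
Total = 92.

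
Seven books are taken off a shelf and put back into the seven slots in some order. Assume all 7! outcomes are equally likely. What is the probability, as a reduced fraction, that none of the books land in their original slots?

Favorable outcomes: !7 = 1854.
Total outcomes: 7! = 5040.
Probability = 1854/5040 = 103/280.

103/280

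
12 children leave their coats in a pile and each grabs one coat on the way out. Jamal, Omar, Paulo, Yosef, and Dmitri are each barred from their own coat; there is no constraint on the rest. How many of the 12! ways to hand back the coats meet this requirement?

312273360

Inclusion-exclusion on the 5 forbidden self-matches:
Σ_{j=0}^{5} (-1)^j C(5,j)(12-j)!
= C(5,0)·12! - C(5,1)·11! + C(5,2)·10! - C(5,3)·9! + C(5,4)·8! - C(5,5)·7!
= 479001600 - 199584000 + 36288000 - 3628800 + 201600 - 5040
= 312273360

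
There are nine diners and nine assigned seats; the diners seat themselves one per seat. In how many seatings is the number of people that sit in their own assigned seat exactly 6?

168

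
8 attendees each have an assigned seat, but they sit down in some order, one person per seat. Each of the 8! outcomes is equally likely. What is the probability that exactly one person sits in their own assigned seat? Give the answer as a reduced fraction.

103/280

Favorable outcomes: C(8,1)·!7 = 8·1854 = 14832.
Total outcomes: 8! = 40320.
Probability = 14832/40320 = 103/280.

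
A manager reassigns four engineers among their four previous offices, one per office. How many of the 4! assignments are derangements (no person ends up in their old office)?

Use !n = (n-1)(!(n-1) + !(n-2)).
!4 = 3·(2 + 1) = 3·3 = 9

9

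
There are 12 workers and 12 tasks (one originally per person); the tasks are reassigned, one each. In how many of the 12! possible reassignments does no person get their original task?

176214841

!12 = 12! · Σ_{k=0}^{12} (-1)^k/k!
= 12! - 12!/1! + 12!/2! - 12!/3! + 12!/4! - 12!/5! + 12!/6! - 12!/7! + 12!/8! - 12!/9! + 12!/10! - 12!/11! + 12!/12!
= 479001600 - 479001600 + 239500800 - 79833600 + 19958400 - 3991680 + 665280 - 95040 + 11880 - 1320 + 132 - 12 + 1
= 176214841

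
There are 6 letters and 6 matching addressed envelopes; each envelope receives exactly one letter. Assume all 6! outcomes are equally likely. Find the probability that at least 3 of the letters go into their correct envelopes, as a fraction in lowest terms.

7/90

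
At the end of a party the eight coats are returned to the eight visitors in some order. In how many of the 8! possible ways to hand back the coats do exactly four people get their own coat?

630

Choose which 4 of the 8 are fixed: C(8,4) = 70.
The other 4 form a derangement: !4 = 9.
Total: 70 × 9 = 630.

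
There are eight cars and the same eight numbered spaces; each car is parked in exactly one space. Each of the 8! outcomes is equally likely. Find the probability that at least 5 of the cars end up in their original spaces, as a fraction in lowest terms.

47/13440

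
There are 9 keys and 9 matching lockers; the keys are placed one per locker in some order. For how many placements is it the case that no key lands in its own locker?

!9 = 9! · Σ_{k=0}^{9} (-1)^k/k!
= 9! - 9!/1! + 9!/2! - 9!/3! + 9!/4! - 9!/5! + 9!/6! - 9!/7! + 9!/8! - 9!/9!
= 362880 - 362880 + 181440 - 60480 + 15120 - 3024 + 504 - 72 + 9 - 1
= 133496

133496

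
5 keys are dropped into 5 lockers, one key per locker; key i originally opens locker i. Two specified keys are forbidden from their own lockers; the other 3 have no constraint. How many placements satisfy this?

78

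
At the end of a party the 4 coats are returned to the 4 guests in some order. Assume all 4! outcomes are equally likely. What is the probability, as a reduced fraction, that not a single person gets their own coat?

Favorable outcomes: !4 = 9.
Total outcomes: 4! = 24.
Probability = 9/24 = 3/8.

3/8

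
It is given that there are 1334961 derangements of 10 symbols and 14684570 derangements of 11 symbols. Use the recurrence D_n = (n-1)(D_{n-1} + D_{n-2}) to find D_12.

176214841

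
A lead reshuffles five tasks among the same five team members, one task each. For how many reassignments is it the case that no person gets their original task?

44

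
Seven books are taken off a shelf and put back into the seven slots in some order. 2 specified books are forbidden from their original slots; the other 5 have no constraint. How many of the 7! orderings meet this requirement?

3720

Inclusion-exclusion on the 2 forbidden self-matches:
Σ_{j=0}^{2} (-1)^j C(2,j)(7-j)!
= C(2,0)·7! - C(2,1)·6! + C(2,2)·5!
= 5040 - 1440 + 120
= 3720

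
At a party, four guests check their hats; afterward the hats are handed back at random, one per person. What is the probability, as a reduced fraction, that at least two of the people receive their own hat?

7/24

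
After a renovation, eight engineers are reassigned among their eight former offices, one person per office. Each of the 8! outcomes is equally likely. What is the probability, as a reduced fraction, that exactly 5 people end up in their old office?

Favorable outcomes: C(8,5)·!3 = 56·2 = 112.
Total outcomes: 8! = 40320.
Probability = 112/40320 = 1/360.

1/360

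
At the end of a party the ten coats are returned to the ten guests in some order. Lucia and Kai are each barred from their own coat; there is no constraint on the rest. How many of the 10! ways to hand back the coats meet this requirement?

2943360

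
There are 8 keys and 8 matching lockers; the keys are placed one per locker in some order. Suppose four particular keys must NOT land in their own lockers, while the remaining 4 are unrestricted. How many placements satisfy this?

24024

Inclusion-exclusion on the 4 forbidden self-matches:
Σ_{j=0}^{4} (-1)^j C(4,j)(8-j)!
= C(4,0)·8! - C(4,1)·7! + C(4,2)·6! - C(4,3)·5! + C(4,4)·4!
= 40320 - 20160 + 4320 - 480 + 24
= 24024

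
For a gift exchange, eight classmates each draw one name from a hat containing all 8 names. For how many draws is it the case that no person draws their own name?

!8 = 8! · Σ_{k=0}^{8} (-1)^k/k!
= 8! - 8!/1! + 8!/2! - 8!/3! + 8!/4! - 8!/5! + 8!/6! - 8!/7! + 8!/8!
= 40320 - 40320 + 20160 - 6720 + 1680 - 336 + 56 - 8 + 1
= 14833

14833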